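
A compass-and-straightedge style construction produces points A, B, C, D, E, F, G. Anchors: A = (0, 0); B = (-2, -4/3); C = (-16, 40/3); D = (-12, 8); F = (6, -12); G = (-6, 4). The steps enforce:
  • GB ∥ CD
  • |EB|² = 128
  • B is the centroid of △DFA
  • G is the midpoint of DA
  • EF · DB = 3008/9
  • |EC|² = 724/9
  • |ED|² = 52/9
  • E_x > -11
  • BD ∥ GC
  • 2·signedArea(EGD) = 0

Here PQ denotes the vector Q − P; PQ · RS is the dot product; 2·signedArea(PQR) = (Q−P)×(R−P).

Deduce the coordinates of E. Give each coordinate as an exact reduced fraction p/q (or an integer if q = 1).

E = (-10, 20/3)

1. E_x = -10  [2·signedArea(EGD) = 0 ∩ EF · DB = 3008/9]
2. E_y = 20/3  [2·signedArea(EGD) = 0 ∩ EF · DB = 3008/9]
   → E = (-10, 20/3)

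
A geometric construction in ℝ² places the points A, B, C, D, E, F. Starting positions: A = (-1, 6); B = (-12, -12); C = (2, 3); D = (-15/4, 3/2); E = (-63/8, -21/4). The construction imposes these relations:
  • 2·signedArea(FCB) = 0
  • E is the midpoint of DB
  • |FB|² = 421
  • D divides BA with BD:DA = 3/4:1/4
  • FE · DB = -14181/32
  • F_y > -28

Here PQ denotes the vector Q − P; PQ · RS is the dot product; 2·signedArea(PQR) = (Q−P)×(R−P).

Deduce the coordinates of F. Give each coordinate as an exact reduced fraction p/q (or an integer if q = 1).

F = (-26, -27)

1. F_x = -26  [2·signedArea(FCB) = 0 ∩ FE · DB = -14181/32]
2. F_y = -27  [2·signedArea(FCB) = 0 ∩ FE · DB = -14181/32]
   → F = (-26, -27)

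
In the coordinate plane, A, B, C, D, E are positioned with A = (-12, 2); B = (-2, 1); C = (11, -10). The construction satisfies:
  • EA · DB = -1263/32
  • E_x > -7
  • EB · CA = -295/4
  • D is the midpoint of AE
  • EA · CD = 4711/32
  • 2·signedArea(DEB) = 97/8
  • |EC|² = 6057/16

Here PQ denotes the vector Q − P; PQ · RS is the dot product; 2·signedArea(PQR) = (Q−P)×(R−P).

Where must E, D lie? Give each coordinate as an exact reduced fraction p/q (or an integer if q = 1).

D = (-73/8, 1/2)
E = (-25/4, -1)

1. E_x = -25/4  [line 23·x + -12·y + 527/4 = 0 ∩ |EC|² = 6057/16]
2. E_y = -1  [line 23·x + -12·y + 527/4 = 0 ∩ |EC|² = 6057/16]
   → E = (-25/4, -1)
3. D_x = -73/8  [D is the midpoint of AE]
4. D_y = 1/2  [D is the midpoint of AE]
   → D = (-73/8, 1/2)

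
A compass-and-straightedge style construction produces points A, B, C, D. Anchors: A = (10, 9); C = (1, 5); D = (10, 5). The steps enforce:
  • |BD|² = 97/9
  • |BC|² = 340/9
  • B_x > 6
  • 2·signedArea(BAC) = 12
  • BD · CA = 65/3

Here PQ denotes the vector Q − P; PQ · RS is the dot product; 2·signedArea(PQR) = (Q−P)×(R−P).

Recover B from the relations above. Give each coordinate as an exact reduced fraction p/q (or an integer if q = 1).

B = (7, 19/3)

1. B_x = 7  [BD · CA = 65/3 ∩ 2·signedArea(BAC) = 12]
2. B_y = 19/3  [BD · CA = 65/3 ∩ 2·signedArea(BAC) = 12]
   → B = (7, 19/3)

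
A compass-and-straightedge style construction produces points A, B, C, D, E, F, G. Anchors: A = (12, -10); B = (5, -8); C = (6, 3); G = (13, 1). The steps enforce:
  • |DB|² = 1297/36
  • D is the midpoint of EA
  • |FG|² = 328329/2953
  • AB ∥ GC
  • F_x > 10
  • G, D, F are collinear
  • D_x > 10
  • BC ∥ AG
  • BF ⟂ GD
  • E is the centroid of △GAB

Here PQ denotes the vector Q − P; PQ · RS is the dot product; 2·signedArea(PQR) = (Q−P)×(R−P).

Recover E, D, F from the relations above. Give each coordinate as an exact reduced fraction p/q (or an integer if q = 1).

1. E_x = 10  [E is the centroid of △GAB]
2. E_y = -17/3  [E is the centroid of △GAB]
   → E = (10, -17/3)
3. D_x = 11  [D is the midpoint of EA]
4. D_y = -47/6  [D is the midpoint of EA]
   → D = (11, -47/6)
5. F_x = 31513/2953  [G, D, F are collinear ∩ BF ⟂ GD]
6. F_y = -27416/2953  [G, D, F are collinear ∩ BF ⟂ GD]
   → F = (31513/2953, -27416/2953)

D = (11, -47/6)
E = (10, -17/3)
F = (31513/2953, -27416/2953)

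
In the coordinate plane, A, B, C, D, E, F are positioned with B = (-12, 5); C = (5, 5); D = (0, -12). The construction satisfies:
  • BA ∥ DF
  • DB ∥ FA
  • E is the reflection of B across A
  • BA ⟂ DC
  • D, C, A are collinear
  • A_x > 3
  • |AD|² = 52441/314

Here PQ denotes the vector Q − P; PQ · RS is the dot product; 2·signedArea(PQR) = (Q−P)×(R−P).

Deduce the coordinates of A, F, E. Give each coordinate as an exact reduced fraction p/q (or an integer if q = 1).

A = (1145/314, 125/314)
E = (3029/157, -660/157)
F = (4913/314, -5213/314)

1. A_x = 1145/314  [D, C, A are collinear ∩ BA ⟂ DC]
2. A_y = 125/314  [D, C, A are collinear ∩ BA ⟂ DC]
   → A = (1145/314, 125/314)
3. F_x = 4913/314  [DB ∥ FA ∩ BA ∥ DF]
4. F_y = -5213/314  [DB ∥ FA ∩ BA ∥ DF]
   → F = (4913/314, -5213/314)
5. E_x = 3029/157  [E is the reflection of B across A]
6. E_y = -660/157  [E is the reflection of B across A]
   → E = (3029/157, -660/157)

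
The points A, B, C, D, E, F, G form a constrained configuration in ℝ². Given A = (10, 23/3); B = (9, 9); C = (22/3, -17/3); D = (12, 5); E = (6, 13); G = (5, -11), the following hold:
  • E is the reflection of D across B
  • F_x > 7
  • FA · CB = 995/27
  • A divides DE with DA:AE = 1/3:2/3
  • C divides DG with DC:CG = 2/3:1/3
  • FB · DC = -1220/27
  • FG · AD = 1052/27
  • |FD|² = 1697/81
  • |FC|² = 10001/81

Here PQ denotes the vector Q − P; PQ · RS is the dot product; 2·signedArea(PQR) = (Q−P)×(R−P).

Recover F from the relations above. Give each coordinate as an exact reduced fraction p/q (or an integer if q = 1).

F = (67/9, 49/9)

1. F_x = 67/9  [FA · CB = 995/27 ∩ FG · AD = 1052/27]
2. F_y = 49/9  [FA · CB = 995/27 ∩ FG · AD = 1052/27]
   → F = (67/9, 49/9)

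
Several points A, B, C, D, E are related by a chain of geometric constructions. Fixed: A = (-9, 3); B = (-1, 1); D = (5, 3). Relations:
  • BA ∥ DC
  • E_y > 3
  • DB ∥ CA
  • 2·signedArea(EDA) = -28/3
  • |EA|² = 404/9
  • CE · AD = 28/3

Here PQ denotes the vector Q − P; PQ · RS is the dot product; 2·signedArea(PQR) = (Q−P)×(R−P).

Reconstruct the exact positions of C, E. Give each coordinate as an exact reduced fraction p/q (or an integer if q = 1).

C = (-3, 5)
E = (-7/3, 11/3)

1. C_x = -3  [DB ∥ CA ∩ BA ∥ DC]
2. C_y = 5  [DB ∥ CA ∩ BA ∥ DC]
   → C = (-3, 5)
3. E_x = -7/3  [2·signedArea(EDA) = -28/3 ∩ CE · AD = 28/3]
4. E_y = 11/3  [2·signedArea(EDA) = -28/3 ∩ CE · AD = 28/3]
   → E = (-7/3, 11/3)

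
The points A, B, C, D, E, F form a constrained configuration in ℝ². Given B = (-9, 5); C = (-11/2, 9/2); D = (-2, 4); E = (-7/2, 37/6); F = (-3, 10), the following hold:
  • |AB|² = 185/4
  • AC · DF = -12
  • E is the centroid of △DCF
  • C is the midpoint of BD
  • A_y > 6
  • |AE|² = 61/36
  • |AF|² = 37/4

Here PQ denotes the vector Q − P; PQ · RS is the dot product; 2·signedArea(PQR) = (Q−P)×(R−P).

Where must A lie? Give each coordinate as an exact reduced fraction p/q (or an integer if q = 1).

1. A_x = -5/2  [line 1·x + -6·y + 89/2 = 0 ∩ |AF|² = 37/4]
2. A_y = 7  [line 1·x + -6·y + 89/2 = 0 ∩ |AF|² = 37/4]
   → A = (-5/2, 7)

A = (-5/2, 7)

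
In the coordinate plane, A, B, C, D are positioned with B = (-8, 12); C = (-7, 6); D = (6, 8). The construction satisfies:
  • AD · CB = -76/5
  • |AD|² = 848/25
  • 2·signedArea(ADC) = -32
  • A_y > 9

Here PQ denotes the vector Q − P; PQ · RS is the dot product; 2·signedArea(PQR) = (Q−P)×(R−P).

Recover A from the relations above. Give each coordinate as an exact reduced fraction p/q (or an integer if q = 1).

1. A_x = 2/5  [AD · CB = -76/5 ∩ 2·signedArea(ADC) = -32]
2. A_y = 48/5  [AD · CB = -76/5 ∩ 2·signedArea(ADC) = -32]
   → A = (2/5, 48/5)

A = (2/5, 48/5)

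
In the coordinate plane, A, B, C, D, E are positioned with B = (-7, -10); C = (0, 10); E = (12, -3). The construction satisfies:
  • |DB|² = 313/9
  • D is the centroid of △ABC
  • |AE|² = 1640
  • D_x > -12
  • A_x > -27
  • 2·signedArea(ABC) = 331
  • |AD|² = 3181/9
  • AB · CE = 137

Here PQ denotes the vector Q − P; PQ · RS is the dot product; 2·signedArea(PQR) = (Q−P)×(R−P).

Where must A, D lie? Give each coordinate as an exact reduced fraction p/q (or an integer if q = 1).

A = (-26, -17)
D = (-11, -17/3)

1. A_x = -26  [2·signedArea(ABC) = 331 ∩ AB · CE = 137]
2. A_y = -17  [2·signedArea(ABC) = 331 ∩ AB · CE = 137]
   → A = (-26, -17)
3. D_x = -11  [D is the centroid of △ABC]
4. D_y = -17/3  [D is the centroid of △ABC]
   → D = (-11, -17/3)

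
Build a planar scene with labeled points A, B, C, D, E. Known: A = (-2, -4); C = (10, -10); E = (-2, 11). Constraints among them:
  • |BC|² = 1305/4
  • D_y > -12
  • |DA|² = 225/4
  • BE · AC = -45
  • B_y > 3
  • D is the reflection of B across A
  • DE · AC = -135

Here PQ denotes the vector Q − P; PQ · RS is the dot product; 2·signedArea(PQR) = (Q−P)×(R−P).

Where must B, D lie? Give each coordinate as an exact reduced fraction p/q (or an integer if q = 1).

B = (-2, 7/2)
D = (-2, -23/2)

1. B_x = -2  [line -12·x + 6·y + -45 = 0 ∩ |BC|² = 1305/4]
2. B_y = 7/2  [line -12·x + 6·y + -45 = 0 ∩ |BC|² = 1305/4]
   → B = (-2, 7/2)
3. D_x = -2  [D is the reflection of B across A]
4. D_y = -23/2  [D is the reflection of B across A]
   → D = (-2, -23/2)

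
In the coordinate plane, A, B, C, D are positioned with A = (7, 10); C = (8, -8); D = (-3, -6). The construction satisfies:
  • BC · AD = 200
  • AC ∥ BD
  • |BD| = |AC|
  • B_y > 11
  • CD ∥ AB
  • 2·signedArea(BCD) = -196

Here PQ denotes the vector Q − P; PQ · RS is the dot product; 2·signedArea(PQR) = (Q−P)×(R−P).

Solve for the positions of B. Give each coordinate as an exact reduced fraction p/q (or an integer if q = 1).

B = (-4, 12)

1. B_x = -4  [AC ∥ BD ∩ CD ∥ AB]
2. B_y = 12  [AC ∥ BD ∩ CD ∥ AB]
   → B = (-4, 12)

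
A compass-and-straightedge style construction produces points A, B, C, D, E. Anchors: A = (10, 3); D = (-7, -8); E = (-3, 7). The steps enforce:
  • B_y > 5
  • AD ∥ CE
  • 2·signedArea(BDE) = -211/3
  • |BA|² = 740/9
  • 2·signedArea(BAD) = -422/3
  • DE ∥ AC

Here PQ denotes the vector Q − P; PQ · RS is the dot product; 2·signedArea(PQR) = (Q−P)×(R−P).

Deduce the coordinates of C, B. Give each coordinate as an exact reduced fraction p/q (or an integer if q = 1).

1. C_x = 14  [AD ∥ CE ∩ DE ∥ AC]
2. C_y = 18  [AD ∥ CE ∩ DE ∥ AC]
   → C = (14, 18)
3. B_x = 4/3  [2·signedArea(BDE) = -211/3 ∩ 2·signedArea(BAD) = -422/3]
4. B_y = 17/3  [2·signedArea(BDE) = -211/3 ∩ 2·signedArea(BAD) = -422/3]
   → B = (4/3, 17/3)

B = (4/3, 17/3)
C = (14, 18)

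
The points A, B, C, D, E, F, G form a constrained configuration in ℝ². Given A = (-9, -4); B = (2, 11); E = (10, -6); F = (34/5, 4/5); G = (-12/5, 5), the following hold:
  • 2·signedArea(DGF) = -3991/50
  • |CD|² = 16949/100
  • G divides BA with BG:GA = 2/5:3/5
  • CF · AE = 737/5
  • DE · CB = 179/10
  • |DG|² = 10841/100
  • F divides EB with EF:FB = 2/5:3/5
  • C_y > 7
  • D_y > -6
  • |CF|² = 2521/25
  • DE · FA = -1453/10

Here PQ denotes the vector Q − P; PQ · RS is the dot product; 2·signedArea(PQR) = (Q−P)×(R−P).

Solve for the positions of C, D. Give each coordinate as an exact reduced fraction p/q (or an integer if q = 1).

C = (-1/5, 8)
D = (1/2, -5)

1. C_x = -1/5  [line -19·x + 2·y + -99/5 = 0 ∩ |CF|² = 2521/25]
2. C_y = 8  [line -19·x + 2·y + -99/5 = 0 ∩ |CF|² = 2521/25]
   → C = (-1/5, 8)
3. D_x = 1/2  [DE · FA = -1453/10 ∩ DE · CB = 179/10]
4. D_y = -5  [DE · FA = -1453/10 ∩ DE · CB = 179/10]
   → D = (1/2, -5)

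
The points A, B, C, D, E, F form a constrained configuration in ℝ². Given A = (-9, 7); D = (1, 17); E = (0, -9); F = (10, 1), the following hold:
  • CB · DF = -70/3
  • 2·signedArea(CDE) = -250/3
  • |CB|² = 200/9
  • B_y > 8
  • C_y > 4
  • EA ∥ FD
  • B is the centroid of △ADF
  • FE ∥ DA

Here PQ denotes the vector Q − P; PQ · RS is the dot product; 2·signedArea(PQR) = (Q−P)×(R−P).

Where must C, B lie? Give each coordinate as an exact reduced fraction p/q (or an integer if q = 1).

1. B_x = 2/3  [B is the centroid of △ADF]
2. B_y = 25/3  [B is the centroid of △ADF]
   → B = (2/3, 25/3)
3. C_x = -8/3  [CB · DF = -70/3 ∩ 2·signedArea(CDE) = -250/3]
4. C_y = 5  [CB · DF = -70/3 ∩ 2·signedArea(CDE) = -250/3]
   → C = (-8/3, 5)

B = (2/3, 25/3)
C = (-8/3, 5)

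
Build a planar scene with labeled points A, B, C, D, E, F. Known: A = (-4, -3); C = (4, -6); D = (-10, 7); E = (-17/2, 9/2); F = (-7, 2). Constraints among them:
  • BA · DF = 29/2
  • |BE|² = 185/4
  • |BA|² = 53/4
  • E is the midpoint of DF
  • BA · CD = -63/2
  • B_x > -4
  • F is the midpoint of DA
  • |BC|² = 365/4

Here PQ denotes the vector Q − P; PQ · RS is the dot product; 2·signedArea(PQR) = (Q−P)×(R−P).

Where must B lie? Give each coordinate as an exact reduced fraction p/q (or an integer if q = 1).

1. B_x = -3  [BA · DF = 29/2 ∩ BA · CD = -63/2]
2. B_y = 1/2  [BA · DF = 29/2 ∩ BA · CD = -63/2]
   → B = (-3, 1/2)

B = (-3, 1/2)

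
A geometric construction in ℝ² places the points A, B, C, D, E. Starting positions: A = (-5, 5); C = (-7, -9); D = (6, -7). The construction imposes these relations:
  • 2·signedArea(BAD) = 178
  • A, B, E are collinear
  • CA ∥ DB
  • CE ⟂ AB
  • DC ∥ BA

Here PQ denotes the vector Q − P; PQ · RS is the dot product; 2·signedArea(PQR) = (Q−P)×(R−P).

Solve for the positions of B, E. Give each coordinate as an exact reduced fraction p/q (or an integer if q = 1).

1. B_x = 8  [DC ∥ BA ∩ CA ∥ DB]
2. B_y = 7  [DC ∥ BA ∩ CA ∥ DB]
   → B = (8, 7)
3. E_x = -1567/173  [A, B, E are collinear ∩ CE ⟂ AB]
4. E_y = 757/173  [A, B, E are collinear ∩ CE ⟂ AB]
   → E = (-1567/173, 757/173)

B = (8, 7)
E = (-1567/173, 757/173)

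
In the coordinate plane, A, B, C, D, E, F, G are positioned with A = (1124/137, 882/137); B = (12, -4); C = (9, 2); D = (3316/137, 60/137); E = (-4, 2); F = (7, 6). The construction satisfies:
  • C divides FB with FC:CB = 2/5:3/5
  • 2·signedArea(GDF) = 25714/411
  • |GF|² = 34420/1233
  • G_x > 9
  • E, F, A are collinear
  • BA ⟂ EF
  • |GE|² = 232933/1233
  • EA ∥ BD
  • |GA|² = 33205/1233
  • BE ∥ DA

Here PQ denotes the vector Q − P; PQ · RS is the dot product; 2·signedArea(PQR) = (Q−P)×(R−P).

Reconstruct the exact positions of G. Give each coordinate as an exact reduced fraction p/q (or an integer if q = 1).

G = (4001/411, 608/411)

1. G_x = 4001/411  [line -762/137·x + -2357/137·y + 32714/411 = 0 ∩ |GE|² = 232933/1233]
2. G_y = 608/411  [line -762/137·x + -2357/137·y + 32714/411 = 0 ∩ |GE|² = 232933/1233]
   → G = (4001/411, 608/411)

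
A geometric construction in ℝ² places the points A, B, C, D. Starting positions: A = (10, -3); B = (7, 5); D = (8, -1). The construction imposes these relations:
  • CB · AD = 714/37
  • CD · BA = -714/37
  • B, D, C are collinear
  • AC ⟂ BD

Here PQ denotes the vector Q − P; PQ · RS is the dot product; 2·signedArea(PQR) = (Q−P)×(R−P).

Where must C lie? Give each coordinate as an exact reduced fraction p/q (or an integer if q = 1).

1. C_x = 310/37  [B, D, C are collinear ∩ AC ⟂ BD]
2. C_y = -121/37  [B, D, C are collinear ∩ AC ⟂ BD]
   → C = (310/37, -121/37)

C = (310/37, -121/37)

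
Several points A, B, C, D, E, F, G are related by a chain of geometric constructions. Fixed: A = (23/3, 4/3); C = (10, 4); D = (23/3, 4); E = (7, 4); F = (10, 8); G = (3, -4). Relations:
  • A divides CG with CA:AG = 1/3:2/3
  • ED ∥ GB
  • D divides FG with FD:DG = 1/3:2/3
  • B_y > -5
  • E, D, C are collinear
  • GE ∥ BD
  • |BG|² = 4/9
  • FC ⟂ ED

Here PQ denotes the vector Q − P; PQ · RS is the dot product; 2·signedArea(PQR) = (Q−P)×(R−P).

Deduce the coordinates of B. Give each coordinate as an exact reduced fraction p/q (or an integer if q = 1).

1. B_x = 11/3  [GE ∥ BD ∩ ED ∥ GB]
2. B_y = -4  [GE ∥ BD ∩ ED ∥ GB]
   → B = (11/3, -4)

B = (11/3, -4)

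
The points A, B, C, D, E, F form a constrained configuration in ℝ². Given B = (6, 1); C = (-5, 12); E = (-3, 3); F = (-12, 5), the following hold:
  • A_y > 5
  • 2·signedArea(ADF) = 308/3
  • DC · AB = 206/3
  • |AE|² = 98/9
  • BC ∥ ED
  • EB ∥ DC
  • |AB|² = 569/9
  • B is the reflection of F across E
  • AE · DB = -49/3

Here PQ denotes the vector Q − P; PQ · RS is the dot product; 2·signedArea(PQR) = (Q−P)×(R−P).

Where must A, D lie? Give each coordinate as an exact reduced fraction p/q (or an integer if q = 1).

A = (-2/3, 16/3)
D = (-14, 14)

1. D_x = -14  [EB ∥ DC ∩ BC ∥ ED]
2. D_y = 14  [EB ∥ DC ∩ BC ∥ ED]
   → D = (-14, 14)
3. A_x = -2/3  [2·signedArea(ADF) = 308/3 ∩ AE · DB = -49/3]
4. A_y = 16/3  [2·signedArea(ADF) = 308/3 ∩ AE · DB = -49/3]
   → A = (-2/3, 16/3)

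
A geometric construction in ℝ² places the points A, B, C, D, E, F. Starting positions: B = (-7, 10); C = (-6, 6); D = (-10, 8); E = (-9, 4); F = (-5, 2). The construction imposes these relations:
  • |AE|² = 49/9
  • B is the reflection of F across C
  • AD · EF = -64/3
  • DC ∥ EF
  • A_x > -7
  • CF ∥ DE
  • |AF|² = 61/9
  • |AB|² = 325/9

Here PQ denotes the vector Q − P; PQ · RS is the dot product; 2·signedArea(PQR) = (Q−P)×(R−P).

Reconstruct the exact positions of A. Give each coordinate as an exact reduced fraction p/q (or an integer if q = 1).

A = (-20/3, 4)

1. A_x = -20/3  [line -4·x + 2·y + -104/3 = 0 ∩ |AF|² = 61/9]
2. A_y = 4  [line -4·x + 2·y + -104/3 = 0 ∩ |AF|² = 61/9]
   → A = (-20/3, 4)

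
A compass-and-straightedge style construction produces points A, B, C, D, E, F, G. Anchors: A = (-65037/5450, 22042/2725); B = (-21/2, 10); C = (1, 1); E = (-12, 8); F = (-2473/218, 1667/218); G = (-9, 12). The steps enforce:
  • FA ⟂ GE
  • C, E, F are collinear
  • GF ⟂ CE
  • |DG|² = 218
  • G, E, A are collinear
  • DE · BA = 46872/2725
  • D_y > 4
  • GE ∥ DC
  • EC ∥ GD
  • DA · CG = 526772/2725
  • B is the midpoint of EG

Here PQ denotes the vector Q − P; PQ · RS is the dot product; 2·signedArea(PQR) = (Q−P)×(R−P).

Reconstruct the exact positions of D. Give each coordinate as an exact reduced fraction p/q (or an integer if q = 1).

D = (4, 5)

1. D_x = 4  [GE ∥ DC ∩ EC ∥ GD]
2. D_y = 5  [GE ∥ DC ∩ EC ∥ GD]
   → D = (4, 5)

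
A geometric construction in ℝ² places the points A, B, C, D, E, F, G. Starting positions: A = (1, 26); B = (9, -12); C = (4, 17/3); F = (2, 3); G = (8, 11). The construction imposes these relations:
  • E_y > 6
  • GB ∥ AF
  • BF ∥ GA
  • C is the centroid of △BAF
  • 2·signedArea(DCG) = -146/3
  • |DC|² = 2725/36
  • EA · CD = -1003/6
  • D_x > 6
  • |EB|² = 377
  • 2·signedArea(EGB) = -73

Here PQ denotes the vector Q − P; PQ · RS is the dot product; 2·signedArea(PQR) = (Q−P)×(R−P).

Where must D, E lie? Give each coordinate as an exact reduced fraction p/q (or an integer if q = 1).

1. E_x = 5  [line 23·x + 1·y + -122 = 0 ∩ |EB|² = 377]
2. E_y = 7  [line 23·x + 1·y + -122 = 0 ∩ |EB|² = 377]
   → E = (5, 7)
3. D_x = 7  [2·signedArea(DCG) = -146/3 ∩ EA · CD = -1003/6]
4. D_y = -5/2  [2·signedArea(DCG) = -146/3 ∩ EA · CD = -1003/6]
   → D = (7, -5/2)

D = (7, -5/2)
E = (5, 7)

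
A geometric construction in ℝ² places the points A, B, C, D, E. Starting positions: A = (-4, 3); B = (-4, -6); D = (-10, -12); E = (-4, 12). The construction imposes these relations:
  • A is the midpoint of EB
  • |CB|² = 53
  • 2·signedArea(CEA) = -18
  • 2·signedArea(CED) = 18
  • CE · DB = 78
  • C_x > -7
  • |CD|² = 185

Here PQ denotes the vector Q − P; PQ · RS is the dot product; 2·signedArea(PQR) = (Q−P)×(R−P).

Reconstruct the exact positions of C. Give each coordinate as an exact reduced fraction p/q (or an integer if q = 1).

C = (-6, 1)

1. C_x = -6  [CE · DB = 78 ∩ 2·signedArea(CED) = 18]
2. C_y = 1  [CE · DB = 78 ∩ 2·signedArea(CED) = 18]
   → C = (-6, 1)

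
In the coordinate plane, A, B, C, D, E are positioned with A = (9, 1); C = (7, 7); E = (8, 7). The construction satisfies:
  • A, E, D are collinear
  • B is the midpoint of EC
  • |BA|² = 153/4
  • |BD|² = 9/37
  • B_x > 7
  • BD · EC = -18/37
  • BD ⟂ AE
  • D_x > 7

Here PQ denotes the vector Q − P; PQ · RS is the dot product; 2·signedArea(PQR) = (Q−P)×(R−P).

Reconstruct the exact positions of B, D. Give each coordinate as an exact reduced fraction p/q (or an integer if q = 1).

B = (15/2, 7)
D = (591/74, 262/37)

1. B_x = 15/2  [B is the midpoint of EC]
2. B_y = 7  [B is the midpoint of EC]
   → B = (15/2, 7)
3. D_x = 591/74  [A, E, D are collinear ∩ BD ⟂ AE]
4. D_y = 262/37  [A, E, D are collinear ∩ BD ⟂ AE]
   → D = (591/74, 262/37)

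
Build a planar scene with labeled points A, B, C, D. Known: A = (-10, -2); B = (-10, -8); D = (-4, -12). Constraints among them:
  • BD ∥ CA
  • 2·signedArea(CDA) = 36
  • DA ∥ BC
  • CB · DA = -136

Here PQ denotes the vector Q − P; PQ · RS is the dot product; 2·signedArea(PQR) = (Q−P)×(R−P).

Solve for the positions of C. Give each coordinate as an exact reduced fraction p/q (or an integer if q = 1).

C = (-16, 2)

1. C_x = -16  [BD ∥ CA ∩ DA ∥ BC]
2. C_y = 2  [BD ∥ CA ∩ DA ∥ BC]
   → C = (-16, 2)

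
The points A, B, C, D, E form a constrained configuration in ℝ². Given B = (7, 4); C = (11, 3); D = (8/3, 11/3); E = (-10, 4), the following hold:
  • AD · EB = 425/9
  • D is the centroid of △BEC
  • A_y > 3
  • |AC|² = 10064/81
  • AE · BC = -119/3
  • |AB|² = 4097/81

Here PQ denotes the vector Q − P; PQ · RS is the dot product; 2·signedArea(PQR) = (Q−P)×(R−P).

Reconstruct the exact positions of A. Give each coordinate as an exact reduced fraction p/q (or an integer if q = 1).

A = (-1/9, 35/9)

1. A_x = -1/9  [AD · EB = 425/9 ∩ AE · BC = -119/3]
2. A_y = 35/9  [AD · EB = 425/9 ∩ AE · BC = -119/3]
   → A = (-1/9, 35/9)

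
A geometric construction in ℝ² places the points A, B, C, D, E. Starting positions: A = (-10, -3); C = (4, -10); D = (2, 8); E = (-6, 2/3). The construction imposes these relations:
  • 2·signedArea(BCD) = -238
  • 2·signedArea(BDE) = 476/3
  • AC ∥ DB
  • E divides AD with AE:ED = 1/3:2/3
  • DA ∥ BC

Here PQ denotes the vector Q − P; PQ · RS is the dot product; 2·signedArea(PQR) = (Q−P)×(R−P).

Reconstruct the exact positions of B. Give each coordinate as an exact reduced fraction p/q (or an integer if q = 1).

B = (16, 1)

1. B_x = 16  [DA ∥ BC ∩ AC ∥ DB]
2. B_y = 1  [DA ∥ BC ∩ AC ∥ DB]
   → B = (16, 1)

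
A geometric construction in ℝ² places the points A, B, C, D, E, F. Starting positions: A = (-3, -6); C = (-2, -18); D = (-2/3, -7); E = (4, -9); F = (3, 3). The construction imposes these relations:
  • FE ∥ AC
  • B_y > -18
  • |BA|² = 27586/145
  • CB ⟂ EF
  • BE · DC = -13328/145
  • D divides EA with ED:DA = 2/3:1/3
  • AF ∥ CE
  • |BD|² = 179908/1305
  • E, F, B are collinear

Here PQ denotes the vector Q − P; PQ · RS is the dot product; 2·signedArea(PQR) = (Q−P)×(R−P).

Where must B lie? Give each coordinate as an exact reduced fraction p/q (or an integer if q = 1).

1. B_x = 682/145  [E, F, B are collinear ∩ CB ⟂ EF]
2. B_y = -2529/145  [E, F, B are collinear ∩ CB ⟂ EF]
   → B = (682/145, -2529/145)

B = (682/145, -2529/145)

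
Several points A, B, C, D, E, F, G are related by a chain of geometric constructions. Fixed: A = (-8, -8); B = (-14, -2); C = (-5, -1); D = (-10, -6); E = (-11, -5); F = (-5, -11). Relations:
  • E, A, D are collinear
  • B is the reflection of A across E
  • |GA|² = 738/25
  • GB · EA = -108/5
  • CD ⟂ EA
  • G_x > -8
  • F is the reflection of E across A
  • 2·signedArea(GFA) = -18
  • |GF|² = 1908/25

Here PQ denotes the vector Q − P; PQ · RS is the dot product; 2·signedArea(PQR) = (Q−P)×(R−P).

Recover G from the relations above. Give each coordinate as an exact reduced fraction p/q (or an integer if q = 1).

G = (-37/5, -13/5)

1. G_x = -37/5  [GB · EA = -108/5 ∩ 2·signedArea(GFA) = -18]
2. G_y = -13/5  [GB · EA = -108/5 ∩ 2·signedArea(GFA) = -18]
   → G = (-37/5, -13/5)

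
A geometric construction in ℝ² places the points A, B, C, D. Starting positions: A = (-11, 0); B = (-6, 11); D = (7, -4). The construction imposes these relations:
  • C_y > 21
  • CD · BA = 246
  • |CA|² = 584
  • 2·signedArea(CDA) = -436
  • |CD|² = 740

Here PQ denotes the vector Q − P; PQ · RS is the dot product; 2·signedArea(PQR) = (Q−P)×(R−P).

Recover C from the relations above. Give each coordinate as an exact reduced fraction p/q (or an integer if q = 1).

1. C_x = -1  [2·signedArea(CDA) = -436 ∩ CD · BA = 246]
2. C_y = 22  [2·signedArea(CDA) = -436 ∩ CD · BA = 246]
   → C = (-1, 22)

C = (-1, 22)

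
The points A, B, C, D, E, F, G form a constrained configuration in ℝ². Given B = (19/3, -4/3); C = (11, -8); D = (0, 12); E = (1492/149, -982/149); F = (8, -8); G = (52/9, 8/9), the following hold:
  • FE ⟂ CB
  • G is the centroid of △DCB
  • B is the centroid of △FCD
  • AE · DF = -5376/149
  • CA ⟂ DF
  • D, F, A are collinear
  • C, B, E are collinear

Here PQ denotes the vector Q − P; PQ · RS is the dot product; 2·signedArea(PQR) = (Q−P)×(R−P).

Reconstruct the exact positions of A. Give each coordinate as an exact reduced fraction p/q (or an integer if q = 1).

1. A_x = 244/29  [D, F, A are collinear ∩ CA ⟂ DF]
2. A_y = -262/29  [D, F, A are collinear ∩ CA ⟂ DF]
   → A = (244/29, -262/29)

A = (244/29, -262/29)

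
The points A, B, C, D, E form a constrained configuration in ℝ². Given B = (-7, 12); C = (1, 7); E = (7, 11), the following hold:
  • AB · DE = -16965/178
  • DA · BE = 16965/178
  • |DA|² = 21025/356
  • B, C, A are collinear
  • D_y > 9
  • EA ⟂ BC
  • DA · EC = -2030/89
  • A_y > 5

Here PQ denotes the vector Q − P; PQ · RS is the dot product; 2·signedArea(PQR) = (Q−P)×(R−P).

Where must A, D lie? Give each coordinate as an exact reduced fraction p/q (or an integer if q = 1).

1. A_x = 313/89  [B, C, A are collinear ∩ EA ⟂ BC]
2. A_y = 483/89  [B, C, A are collinear ∩ EA ⟂ BC]
   → A = (313/89, 483/89)
3. D_x = -3  [DA · EC = -2030/89 ∩ AB · DE = -16965/178]
4. D_y = 19/2  [DA · EC = -2030/89 ∩ AB · DE = -16965/178]
   → D = (-3, 19/2)

A = (313/89, 483/89)
D = (-3, 19/2)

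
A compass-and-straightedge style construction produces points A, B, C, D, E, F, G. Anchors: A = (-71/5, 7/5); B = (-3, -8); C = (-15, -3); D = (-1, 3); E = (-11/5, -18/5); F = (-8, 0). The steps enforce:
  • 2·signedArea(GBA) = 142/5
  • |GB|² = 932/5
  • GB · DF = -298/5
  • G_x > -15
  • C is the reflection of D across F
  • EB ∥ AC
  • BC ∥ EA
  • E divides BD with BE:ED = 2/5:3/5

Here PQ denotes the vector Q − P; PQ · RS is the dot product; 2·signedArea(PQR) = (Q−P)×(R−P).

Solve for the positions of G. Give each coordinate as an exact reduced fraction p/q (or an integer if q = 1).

1. G_x = -73/5  [2·signedArea(GBA) = 142/5 ∩ GB · DF = -298/5]
2. G_y = -4/5  [2·signedArea(GBA) = 142/5 ∩ GB · DF = -298/5]
   → G = (-73/5, -4/5)

G = (-73/5, -4/5)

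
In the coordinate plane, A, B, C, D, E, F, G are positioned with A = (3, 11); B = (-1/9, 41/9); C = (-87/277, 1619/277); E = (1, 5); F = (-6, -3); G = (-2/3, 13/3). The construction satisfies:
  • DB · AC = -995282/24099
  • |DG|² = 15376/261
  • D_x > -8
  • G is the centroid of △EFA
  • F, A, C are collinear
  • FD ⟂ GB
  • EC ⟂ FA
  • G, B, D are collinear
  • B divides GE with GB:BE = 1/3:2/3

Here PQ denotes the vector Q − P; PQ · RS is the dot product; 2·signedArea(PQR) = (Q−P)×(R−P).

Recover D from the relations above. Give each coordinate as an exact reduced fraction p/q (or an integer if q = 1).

D = (-226/29, 43/29)

1. D_x = -226/29  [G, B, D are collinear ∩ FD ⟂ GB]
2. D_y = 43/29  [G, B, D are collinear ∩ FD ⟂ GB]
   → D = (-226/29, 43/29)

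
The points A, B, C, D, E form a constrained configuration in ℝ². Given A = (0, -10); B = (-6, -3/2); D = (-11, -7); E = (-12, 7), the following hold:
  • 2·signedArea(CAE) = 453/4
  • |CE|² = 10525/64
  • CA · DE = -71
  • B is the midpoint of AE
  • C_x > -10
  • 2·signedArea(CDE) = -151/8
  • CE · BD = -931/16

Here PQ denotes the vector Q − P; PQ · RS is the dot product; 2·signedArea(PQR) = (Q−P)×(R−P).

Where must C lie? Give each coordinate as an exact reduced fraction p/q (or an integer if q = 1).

C = (-39/4, -45/8)

1. C_x = -39/4  [2·signedArea(CDE) = -151/8 ∩ CE · BD = -931/16]
2. C_y = -45/8  [2·signedArea(CDE) = -151/8 ∩ CE · BD = -931/16]
   → C = (-39/4, -45/8)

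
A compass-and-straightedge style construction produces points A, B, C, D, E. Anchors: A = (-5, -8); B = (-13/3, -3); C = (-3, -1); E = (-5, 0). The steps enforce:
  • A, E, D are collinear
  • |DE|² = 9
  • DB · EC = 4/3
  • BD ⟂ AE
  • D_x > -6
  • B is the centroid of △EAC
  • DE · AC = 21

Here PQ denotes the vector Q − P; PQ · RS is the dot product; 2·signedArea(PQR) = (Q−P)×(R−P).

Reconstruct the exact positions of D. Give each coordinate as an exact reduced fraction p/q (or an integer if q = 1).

D = (-5, -3)

1. D_x = -5  [A, E, D are collinear ∩ BD ⟂ AE]
2. D_y = -3  [A, E, D are collinear ∩ BD ⟂ AE]
   → D = (-5, -3)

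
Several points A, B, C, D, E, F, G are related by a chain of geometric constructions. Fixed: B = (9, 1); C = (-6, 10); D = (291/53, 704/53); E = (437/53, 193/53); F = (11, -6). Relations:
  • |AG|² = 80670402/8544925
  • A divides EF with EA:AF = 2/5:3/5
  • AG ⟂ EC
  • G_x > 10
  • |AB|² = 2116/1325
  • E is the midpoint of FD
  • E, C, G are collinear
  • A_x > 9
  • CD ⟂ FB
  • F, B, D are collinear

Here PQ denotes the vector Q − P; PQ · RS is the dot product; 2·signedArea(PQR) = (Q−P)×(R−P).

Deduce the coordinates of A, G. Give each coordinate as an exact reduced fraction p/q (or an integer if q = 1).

1. A_x = 2477/265  [A divides EF with EA:AF = 2/5:3/5]
2. A_y = -57/265  [A divides EF with EA:AF = 2/5:3/5]
   → A = (2477/265, -57/265)
3. G_x = 3622892/341797  [E, C, G are collinear ∩ AG ⟂ EC]
4. G_y = 4427412/1708985  [E, C, G are collinear ∩ AG ⟂ EC]
   → G = (3622892/341797, 4427412/1708985)

A = (2477/265, -57/265)
G = (3622892/341797, 4427412/1708985)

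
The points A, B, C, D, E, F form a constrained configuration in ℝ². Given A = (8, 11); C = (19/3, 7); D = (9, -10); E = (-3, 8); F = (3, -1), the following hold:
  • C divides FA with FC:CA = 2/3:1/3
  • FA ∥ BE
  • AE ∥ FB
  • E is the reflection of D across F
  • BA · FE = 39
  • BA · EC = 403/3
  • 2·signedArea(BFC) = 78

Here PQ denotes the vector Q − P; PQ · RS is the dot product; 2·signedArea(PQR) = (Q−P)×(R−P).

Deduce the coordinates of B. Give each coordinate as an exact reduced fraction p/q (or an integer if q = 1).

1. B_x = -8  [FA ∥ BE ∩ AE ∥ FB]
2. B_y = -4  [FA ∥ BE ∩ AE ∥ FB]
   → B = (-8, -4)

B = (-8, -4)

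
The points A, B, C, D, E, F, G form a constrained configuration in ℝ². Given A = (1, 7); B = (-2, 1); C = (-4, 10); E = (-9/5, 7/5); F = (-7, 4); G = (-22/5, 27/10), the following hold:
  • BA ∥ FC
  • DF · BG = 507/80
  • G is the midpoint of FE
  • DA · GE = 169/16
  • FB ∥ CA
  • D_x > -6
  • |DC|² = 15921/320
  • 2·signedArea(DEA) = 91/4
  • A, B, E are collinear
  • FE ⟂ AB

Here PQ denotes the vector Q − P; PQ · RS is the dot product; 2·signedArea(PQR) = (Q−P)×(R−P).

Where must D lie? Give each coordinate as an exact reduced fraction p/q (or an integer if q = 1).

1. D_x = -101/20  [2·signedArea(DEA) = 91/4 ∩ DF · BG = 507/80]
2. D_y = 121/40  [2·signedArea(DEA) = 91/4 ∩ DF · BG = 507/80]
   → D = (-101/20, 121/40)

D = (-101/20, 121/40)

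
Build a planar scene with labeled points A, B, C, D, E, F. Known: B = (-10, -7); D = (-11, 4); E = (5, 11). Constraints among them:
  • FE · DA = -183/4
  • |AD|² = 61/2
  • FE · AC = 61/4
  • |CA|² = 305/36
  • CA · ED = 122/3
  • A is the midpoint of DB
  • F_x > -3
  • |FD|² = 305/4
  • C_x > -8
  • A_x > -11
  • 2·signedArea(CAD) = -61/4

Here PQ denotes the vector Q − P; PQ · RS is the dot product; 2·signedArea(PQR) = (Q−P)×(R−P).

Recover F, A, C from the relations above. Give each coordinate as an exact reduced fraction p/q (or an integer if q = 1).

1. A_x = -21/2  [A is the midpoint of DB]
2. A_y = -3/2  [A is the midpoint of DB]
   → A = (-21/2, -3/2)
3. C_x = -23/3  [2·signedArea(CAD) = -61/4 ∩ CA · ED = 122/3]
4. C_y = -13/6  [2·signedArea(CAD) = -61/4 ∩ CA · ED = 122/3]
   → C = (-23/3, -13/6)
5. F_x = -5/2  [FE · DA = -183/4 ∩ FE · AC = 61/4]
6. F_y = 2  [FE · DA = -183/4 ∩ FE · AC = 61/4]
   → F = (-5/2, 2)

A = (-21/2, -3/2)
C = (-23/3, -13/6)
F = (-5/2, 2)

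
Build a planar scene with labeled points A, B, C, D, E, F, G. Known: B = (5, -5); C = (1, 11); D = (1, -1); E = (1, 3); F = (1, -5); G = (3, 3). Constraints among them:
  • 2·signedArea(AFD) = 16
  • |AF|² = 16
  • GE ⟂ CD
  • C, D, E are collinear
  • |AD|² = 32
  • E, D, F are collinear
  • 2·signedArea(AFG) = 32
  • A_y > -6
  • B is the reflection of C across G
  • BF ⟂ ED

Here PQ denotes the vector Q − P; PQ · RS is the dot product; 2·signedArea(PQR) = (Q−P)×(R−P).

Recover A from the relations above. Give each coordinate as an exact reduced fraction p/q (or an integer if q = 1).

1. A_x = -3  [2·signedArea(AFG) = 32 ∩ 2·signedArea(AFD) = 16]
2. A_y = -5  [2·signedArea(AFG) = 32 ∩ 2·signedArea(AFD) = 16]
   → A = (-3, -5)

A = (-3, -5)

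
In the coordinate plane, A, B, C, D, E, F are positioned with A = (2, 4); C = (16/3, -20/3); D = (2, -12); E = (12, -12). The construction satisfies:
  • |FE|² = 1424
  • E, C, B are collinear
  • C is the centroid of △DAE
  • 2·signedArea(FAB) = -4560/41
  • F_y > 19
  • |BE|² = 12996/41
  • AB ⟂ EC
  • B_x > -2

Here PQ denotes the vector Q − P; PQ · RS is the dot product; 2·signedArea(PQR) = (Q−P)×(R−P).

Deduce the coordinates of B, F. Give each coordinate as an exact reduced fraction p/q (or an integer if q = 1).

1. B_x = -78/41  [E, C, B are collinear ∩ AB ⟂ EC]
2. B_y = -36/41  [E, C, B are collinear ∩ AB ⟂ EC]
   → B = (-78/41, -36/41)
3. F_x = -8  [line 200/41·x + -160/41·y + 4800/41 = 0 ∩ |FE|² = 1424]
4. F_y = 20  [line 200/41·x + -160/41·y + 4800/41 = 0 ∩ |FE|² = 1424]
   → F = (-8, 20)

B = (-78/41, -36/41)
F = (-8, 20)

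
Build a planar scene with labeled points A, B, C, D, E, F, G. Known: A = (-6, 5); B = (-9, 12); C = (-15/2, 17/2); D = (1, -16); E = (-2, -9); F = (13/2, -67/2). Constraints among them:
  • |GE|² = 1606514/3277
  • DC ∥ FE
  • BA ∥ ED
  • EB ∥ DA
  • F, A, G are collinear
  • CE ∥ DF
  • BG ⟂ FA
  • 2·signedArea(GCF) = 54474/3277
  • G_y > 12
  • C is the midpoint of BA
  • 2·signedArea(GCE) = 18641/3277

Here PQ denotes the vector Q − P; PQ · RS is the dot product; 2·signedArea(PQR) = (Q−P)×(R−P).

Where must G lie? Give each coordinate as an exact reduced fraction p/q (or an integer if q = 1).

G = (-27337/3277, 40024/3277)

1. G_x = -27337/3277  [F, A, G are collinear ∩ BG ⟂ FA]
2. G_y = 40024/3277  [F, A, G are collinear ∩ BG ⟂ FA]
   → G = (-27337/3277, 40024/3277)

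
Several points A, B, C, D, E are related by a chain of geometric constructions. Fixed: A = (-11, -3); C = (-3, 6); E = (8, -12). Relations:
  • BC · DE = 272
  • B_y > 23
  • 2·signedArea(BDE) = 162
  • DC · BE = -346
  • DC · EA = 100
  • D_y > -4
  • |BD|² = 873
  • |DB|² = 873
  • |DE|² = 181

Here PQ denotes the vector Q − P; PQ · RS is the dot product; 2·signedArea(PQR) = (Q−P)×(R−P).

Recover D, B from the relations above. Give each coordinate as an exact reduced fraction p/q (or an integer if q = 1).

1. D_x = -2  [line 19·x + -9·y + 11 = 0 ∩ |DE|² = 181]
2. D_y = -3  [line 19·x + -9·y + 11 = 0 ∩ |DE|² = 181]
   → D = (-2, -3)
3. B_x = -14  [2·signedArea(BDE) = 162 ∩ BC · DE = 272]
4. B_y = 24  [2·signedArea(BDE) = 162 ∩ BC · DE = 272]
   → B = (-14, 24)

B = (-14, 24)
D = (-2, -3)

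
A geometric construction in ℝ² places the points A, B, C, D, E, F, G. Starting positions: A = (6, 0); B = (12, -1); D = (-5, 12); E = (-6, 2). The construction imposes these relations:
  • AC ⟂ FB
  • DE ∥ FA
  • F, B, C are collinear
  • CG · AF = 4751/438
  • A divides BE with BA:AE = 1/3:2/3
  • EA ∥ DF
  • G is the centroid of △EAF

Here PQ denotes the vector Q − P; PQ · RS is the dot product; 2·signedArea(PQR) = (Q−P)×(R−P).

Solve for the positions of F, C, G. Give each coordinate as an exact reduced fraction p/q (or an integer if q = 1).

C = (1547/146, 305/146)
F = (7, 10)
G = (7/3, 4)

1. F_x = 7  [DE ∥ FA ∩ EA ∥ DF]
2. F_y = 10  [DE ∥ FA ∩ EA ∥ DF]
   → F = (7, 10)
3. C_x = 1547/146  [F, B, C are collinear ∩ AC ⟂ FB]
4. C_y = 305/146  [F, B, C are collinear ∩ AC ⟂ FB]
   → C = (1547/146, 305/146)
5. G_x = 7/3  [G is the centroid of △EAF]
6. G_y = 4  [G is the centroid of △EAF]
   → G = (7/3, 4)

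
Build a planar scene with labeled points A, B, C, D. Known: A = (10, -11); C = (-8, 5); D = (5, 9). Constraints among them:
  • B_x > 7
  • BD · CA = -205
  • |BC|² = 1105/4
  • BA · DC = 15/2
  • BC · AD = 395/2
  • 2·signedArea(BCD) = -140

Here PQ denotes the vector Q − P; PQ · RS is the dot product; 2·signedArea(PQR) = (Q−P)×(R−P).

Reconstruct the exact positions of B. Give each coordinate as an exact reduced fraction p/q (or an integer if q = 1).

B = (15/2, -1)

1. B_x = 15/2  [BA · DC = 15/2 ∩ BD · CA = -205]
2. B_y = -1  [BA · DC = 15/2 ∩ BD · CA = -205]
   → B = (15/2, -1)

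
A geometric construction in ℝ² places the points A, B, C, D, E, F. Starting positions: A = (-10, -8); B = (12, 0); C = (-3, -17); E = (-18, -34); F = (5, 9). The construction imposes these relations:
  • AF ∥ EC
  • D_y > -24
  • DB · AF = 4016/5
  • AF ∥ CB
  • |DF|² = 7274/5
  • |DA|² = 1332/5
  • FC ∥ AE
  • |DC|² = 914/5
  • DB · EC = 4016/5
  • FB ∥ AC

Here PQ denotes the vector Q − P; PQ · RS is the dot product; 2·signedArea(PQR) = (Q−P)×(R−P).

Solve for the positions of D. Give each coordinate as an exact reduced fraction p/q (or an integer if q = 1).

D = (-74/5, -118/5)

1. D_x = -74/5  [line -15·x + -17·y + -3116/5 = 0 ∩ |DC|² = 914/5]
2. D_y = -118/5  [line -15·x + -17·y + -3116/5 = 0 ∩ |DC|² = 914/5]
   → D = (-74/5, -118/5)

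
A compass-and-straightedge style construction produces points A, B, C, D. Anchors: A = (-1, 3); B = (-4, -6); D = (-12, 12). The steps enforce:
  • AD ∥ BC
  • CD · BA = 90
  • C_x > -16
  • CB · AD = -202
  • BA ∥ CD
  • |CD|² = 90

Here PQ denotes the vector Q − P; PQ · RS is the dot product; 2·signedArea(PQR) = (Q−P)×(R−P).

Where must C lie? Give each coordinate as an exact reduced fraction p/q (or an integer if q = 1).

C = (-15, 3)

1. C_x = -15  [BA ∥ CD ∩ AD ∥ BC]
2. C_y = 3  [BA ∥ CD ∩ AD ∥ BC]
   → C = (-15, 3)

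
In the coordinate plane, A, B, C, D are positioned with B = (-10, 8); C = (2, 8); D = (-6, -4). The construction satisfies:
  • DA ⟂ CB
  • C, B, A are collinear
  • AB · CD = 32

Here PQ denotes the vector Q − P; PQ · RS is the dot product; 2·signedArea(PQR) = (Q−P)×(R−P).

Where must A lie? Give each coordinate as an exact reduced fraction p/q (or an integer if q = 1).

A = (-6, 8)

1. A_x = -6  [C, B, A are collinear ∩ DA ⟂ CB]
2. A_y = 8  [C, B, A are collinear ∩ DA ⟂ CB]
   → A = (-6, 8)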